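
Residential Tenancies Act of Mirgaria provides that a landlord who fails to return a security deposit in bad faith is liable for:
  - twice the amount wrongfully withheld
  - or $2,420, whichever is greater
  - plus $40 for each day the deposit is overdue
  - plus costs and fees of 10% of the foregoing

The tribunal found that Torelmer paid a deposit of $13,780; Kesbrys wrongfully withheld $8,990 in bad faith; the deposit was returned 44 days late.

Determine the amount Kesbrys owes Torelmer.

Doubled: 2 × $8,990 = $17,980
Minimum $2,420: $17,980 meets the minimum, no increase.
Late-return penalty: 44 × $40 = $1,760
Damages plus late penalty: $17,980 + $1,760 = $19,740
Costs and fees: 10% of $19,740 = $1,974
Total recovery: $19,740 + $1,974 = $21,714

$21,714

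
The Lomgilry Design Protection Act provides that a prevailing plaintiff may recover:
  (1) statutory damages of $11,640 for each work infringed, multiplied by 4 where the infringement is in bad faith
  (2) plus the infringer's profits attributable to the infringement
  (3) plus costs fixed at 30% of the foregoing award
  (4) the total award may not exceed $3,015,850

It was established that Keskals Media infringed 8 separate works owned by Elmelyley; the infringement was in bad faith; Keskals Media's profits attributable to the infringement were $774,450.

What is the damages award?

Statutory damages: 8 × $11,640 = $93,120
Multiplied by 4: 4 × $93,120 = $372,480
Combined award: $372,480 + $774,450 = $1,146,930
Costs: 30% of $1,146,930 = $344,079
Award plus costs: $1,146,930 + $344,079 = $1,491,009
Cap at $3,015,850: $1,491,009 is within the cap, no reduction.

$1,491,009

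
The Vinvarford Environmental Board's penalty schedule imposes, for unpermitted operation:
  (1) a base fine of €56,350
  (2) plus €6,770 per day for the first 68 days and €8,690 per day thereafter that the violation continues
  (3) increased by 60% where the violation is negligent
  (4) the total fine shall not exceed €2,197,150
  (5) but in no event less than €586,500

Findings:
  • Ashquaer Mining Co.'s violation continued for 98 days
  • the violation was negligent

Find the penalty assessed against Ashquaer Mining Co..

€1,243,856

First 68 days: 68 × €6,770 = €460,360
Remaining days: (98 − 68) × €8,690 = €260,700
Per-day component: €460,360 + €260,700 = €721,060
Base plus per-day: €56,350 + €721,060 = €777,410
Enhancement: 60% of €777,410 = €466,446
Enhanced fine: €777,410 + €466,446 = €1,243,856
Cap at €2,197,150: €1,243,856 is within the cap, no reduction.
Minimum €586,500: €1,243,856 meets the minimum, no increase.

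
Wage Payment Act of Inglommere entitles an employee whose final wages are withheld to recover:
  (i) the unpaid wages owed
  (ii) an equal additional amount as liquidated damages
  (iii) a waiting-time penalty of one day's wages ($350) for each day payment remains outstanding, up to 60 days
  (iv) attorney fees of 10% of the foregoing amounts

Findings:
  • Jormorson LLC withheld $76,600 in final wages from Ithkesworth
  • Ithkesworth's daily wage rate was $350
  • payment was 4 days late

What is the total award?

$170,060

Liquidated damages (equal amount): $76,600
Penalty days: min(4, 60) = 4
Waiting-time penalty: 4 × $350 = $1,400
Subtotal: $76,600 + $76,600 + $1,400 = $154,600
Attorney fees: 10% of $154,600 = $15,460
Total award: $154,600 + $15,460 = $170,060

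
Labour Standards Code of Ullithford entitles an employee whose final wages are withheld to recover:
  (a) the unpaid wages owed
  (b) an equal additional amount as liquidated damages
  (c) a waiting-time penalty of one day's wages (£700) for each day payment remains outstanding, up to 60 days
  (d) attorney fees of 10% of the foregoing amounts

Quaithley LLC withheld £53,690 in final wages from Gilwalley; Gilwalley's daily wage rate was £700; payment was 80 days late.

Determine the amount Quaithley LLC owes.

Liquidated damages (equal amount): £53,690
Penalty days: min(80, 60) = 60
Waiting-time penalty: 60 × £700 = £42,000
Subtotal: £53,690 + £53,690 + £42,000 = £149,380
Attorney fees: 10% of £149,380 = £14,938
Total award: £149,380 + £14,938 = £164,318

£164,318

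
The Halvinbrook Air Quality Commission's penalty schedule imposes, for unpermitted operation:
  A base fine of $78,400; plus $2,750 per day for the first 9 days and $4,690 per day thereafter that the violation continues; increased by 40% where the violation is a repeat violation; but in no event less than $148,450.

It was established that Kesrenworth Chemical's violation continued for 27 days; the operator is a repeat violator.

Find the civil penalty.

First 9 days: 9 × $2,750 = $24,750
Remaining days: (27 − 9) × $4,690 = $84,420
Per-day component: $24,750 + $84,420 = $109,170
Base plus per-day: $78,400 + $109,170 = $187,570
Enhancement: 40% of $187,570 = $75,028
Enhanced fine: $187,570 + $75,028 = $262,598
Minimum $148,450: $262,598 meets the minimum, no increase.

$262,598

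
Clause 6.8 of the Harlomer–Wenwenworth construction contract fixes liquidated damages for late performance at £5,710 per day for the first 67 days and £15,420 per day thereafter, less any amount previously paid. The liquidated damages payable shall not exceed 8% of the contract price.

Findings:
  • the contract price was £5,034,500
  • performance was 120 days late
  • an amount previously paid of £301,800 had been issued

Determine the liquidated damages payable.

First 67 days: 67 × £5,710 = £382,570
Remaining days: (120 − 67) × £15,420 = £817,260
Accrued per-day damages: £382,570 + £817,260 = £1,199,830
Less amount previously paid: £1,199,830 − £301,800 = £898,030
Cap: 8% of £5,034,500 = £402,760
Cap at £402,760: £898,030 exceeds the cap → £402,760

£402,760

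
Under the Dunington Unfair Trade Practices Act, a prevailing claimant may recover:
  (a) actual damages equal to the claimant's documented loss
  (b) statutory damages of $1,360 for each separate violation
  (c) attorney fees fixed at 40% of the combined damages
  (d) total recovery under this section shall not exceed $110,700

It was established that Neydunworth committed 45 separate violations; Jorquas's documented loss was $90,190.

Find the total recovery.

$110,700

Statutory damages: 45 × $1,360 = $61,200
Combined damages: $90,190 + $61,200 = $151,390
Attorney fees: 40% of $151,390 = $60,556
Total before cap: $151,390 + $60,556 = $211,946
Cap at $110,700: $211,946 exceeds the cap → $110,700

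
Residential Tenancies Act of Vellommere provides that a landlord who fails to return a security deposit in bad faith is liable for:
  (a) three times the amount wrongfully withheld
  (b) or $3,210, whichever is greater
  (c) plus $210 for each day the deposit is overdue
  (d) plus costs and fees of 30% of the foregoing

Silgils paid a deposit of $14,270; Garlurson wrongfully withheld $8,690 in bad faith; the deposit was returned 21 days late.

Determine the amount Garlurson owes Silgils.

Trebled: 3 × $8,690 = $26,070
Minimum $3,210: $26,070 meets the minimum, no increase.
Late-return penalty: 21 × $210 = $4,410
Damages plus late penalty: $26,070 + $4,410 = $30,480
Costs and fees: 30% of $30,480 = $9,144
Total recovery: $30,480 + $9,144 = $39,624

$39,624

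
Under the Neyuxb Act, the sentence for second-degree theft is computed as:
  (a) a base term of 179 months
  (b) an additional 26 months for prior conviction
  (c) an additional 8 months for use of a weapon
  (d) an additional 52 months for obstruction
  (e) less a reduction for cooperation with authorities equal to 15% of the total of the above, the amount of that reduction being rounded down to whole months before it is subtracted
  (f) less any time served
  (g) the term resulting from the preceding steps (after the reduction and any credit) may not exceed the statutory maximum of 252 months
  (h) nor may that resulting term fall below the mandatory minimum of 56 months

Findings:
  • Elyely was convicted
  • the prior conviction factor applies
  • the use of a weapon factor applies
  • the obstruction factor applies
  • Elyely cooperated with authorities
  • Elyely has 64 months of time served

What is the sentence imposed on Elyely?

Prior conviction enhancement: +26 months
Use of a weapon enhancement: +8 months
Obstruction enhancement: +52 months
Adjusted term: 179 months + 26 months + 8 months + 52 months = 265 months
Cooperation with authorities reduction: 15% of 265 months = 39 months (rounded down)
After reduction: 265 − 39 = 226 months
Less time served: 226 months − 64 months = 162 months
Cap at 252 months: 162 months is within the cap, no reduction.
Minimum 56 months: 162 months meets the minimum, no increase.

162 months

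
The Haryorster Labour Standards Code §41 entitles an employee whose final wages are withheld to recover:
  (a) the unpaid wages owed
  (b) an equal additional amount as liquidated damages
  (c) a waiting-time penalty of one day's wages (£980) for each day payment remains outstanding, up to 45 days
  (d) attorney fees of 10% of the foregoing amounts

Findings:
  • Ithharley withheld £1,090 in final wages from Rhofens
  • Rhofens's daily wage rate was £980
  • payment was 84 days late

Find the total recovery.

£50,908

Liquidated damages (equal amount): £1,090
Penalty days: min(84, 45) = 45
Waiting-time penalty: 45 × £980 = £44,100
Subtotal: £1,090 + £1,090 + £44,100 = £46,280
Attorney fees: 10% of £46,280 = £4,628
Total award: £46,280 + £4,628 = £50,908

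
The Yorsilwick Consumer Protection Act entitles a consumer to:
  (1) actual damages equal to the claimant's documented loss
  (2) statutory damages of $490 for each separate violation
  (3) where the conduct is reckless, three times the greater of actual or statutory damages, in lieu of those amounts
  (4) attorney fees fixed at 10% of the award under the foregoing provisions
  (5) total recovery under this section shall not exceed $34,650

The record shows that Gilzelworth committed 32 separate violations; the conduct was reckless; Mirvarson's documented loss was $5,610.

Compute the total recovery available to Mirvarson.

Statutory damages: 32 × $490 = $15,680
Greater of actual damages ($5,610) or statutory damages ($15,680): $15,680
Trebled: 3 × $15,680 = $47,040
Attorney fees: 10% of $47,040 = $4,704
Total before cap: $47,040 + $4,704 = $51,744
Cap at $34,650: $51,744 exceeds the cap → $34,650

$34,650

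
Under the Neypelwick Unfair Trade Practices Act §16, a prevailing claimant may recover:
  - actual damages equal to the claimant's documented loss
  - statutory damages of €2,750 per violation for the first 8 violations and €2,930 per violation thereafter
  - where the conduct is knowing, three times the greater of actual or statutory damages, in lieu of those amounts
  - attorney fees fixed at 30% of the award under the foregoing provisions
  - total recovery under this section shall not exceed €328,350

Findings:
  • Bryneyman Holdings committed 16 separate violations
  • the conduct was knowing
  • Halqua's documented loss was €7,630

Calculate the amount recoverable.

First 8 violations: 8 × €2,750 = €22,000
Remaining violations: (16 − 8) × €2,930 = €23,440
Statutory damages: €22,000 + €23,440 = €45,440
Greater of actual damages (€7,630) or statutory damages (€45,440): €45,440
Trebled: 3 × €45,440 = €136,320
Attorney fees: 30% of €136,320 = €40,896
Total before cap: €136,320 + €40,896 = €177,216
Cap at €328,350: €177,216 is within the cap, no reduction.

€177,216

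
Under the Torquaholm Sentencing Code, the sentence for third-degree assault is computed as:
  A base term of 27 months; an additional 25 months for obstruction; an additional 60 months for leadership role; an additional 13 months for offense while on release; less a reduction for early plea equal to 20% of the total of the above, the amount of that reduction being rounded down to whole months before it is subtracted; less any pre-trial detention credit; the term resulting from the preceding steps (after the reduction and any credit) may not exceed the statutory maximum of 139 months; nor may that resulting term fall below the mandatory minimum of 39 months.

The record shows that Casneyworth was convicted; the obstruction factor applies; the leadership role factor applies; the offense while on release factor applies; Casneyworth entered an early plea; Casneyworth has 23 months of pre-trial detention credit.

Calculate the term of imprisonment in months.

Sentence: 77 months

Obstruction enhancement: +25 months
Leadership role enhancement: +60 months
Offense while on release enhancement: +13 months
Adjusted term: 27 months + 25 months + 60 months + 13 months = 125 months
Early plea reduction: 20% of 125 months = 25 months (rounded down)
After reduction: 125 − 25 = 100 months
Less pre-trial detention credit: 100 months − 23 months = 77 months
Cap at 139 months: 77 months is within the cap, no reduction.
Minimum 39 months: 77 months meets the minimum, no increase.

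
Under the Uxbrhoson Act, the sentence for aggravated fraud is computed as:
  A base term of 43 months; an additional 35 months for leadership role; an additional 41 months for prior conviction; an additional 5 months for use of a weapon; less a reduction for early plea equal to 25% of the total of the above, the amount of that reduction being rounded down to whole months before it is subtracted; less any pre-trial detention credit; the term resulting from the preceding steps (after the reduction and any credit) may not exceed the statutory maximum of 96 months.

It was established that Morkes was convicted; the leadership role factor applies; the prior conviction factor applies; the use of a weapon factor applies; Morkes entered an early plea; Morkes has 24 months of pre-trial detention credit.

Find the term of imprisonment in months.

Leadership role enhancement: +35 months
Prior conviction enhancement: +41 months
Use of a weapon enhancement: +5 months
Adjusted term: 43 months + 35 months + 41 months + 5 months = 124 months
Early plea reduction: 25% of 124 months = 31 months (rounded down)
After reduction: 124 − 31 = 93 months
Less pre-trial detention credit: 93 months − 24 months = 69 months
Cap at 96 months: 69 months is within the cap, no reduction.

Sentence: 69 months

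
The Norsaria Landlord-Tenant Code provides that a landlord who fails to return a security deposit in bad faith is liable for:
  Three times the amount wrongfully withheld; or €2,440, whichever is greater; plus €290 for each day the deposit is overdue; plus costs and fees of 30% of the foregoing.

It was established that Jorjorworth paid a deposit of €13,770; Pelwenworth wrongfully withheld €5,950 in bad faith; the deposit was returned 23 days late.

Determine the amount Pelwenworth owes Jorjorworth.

Recovery: €31,876

Trebled: 3 × €5,950 = €17,850
Minimum €2,440: €17,850 meets the minimum, no increase.
Late-return penalty: 23 × €290 = €6,670
Damages plus late penalty: €17,850 + €6,670 = €24,520
Costs and fees: 30% of €24,520 = €7,356
Total recovery: €24,520 + €7,356 = €31,876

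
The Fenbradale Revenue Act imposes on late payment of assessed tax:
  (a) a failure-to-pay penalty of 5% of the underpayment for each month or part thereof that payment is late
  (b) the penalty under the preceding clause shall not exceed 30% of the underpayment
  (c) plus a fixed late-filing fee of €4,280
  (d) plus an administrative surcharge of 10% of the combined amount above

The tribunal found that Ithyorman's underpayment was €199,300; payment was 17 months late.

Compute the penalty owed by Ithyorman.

Accrued rate: 5% × 17 = 85%, capped at 30% → 30%
Failure-to-pay penalty: 30% of €199,300 = €59,790
Penalty before surcharge: €59,790 + €4,280 = €64,070
Administrative surcharge: 10% of €64,070 = €6,407
Total penalty: €64,070 + €6,407 = €70,477

€70,477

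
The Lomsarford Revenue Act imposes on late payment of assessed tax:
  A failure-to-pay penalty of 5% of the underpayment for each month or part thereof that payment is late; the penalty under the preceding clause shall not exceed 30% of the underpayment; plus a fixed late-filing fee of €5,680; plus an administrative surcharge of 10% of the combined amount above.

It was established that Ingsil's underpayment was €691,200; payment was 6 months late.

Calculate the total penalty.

€234,344

Accrued rate: 5% × 6 = 30%, capped at 30% → 30%
Failure-to-pay penalty: 30% of €691,200 = €207,360
Penalty before surcharge: €207,360 + €5,680 = €213,040
Administrative surcharge: 10% of €213,040 = €21,304
Total penalty: €213,040 + €21,304 = €234,344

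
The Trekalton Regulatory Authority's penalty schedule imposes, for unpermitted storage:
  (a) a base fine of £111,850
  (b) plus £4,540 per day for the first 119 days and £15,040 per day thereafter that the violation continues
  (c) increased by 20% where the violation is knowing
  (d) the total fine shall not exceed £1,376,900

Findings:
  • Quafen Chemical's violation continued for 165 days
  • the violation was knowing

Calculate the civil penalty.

£1,376,900

First 119 days: 119 × £4,540 = £540,260
Remaining days: (165 − 119) × £15,040 = £691,840
Per-day component: £540,260 + £691,840 = £1,232,100
Base plus per-day: £111,850 + £1,232,100 = £1,343,950
Enhancement: 20% of £1,343,950 = £268,790
Enhanced fine: £1,343,950 + £268,790 = £1,612,740
Cap at £1,376,900: £1,612,740 exceeds the cap → £1,376,900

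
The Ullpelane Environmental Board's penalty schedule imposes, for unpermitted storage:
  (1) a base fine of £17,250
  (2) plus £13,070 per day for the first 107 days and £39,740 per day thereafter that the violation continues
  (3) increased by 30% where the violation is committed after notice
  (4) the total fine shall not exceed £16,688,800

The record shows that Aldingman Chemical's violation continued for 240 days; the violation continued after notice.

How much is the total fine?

£8,711,508

First 107 days: 107 × £13,070 = £1,398,490
Remaining days: (240 − 107) × £39,740 = £5,285,420
Per-day component: £1,398,490 + £5,285,420 = £6,683,910
Base plus per-day: £17,250 + £6,683,910 = £6,701,160
Enhancement: 30% of £6,701,160 = £2,010,348
Enhanced fine: £6,701,160 + £2,010,348 = £8,711,508
Cap at £16,688,800: £8,711,508 is within the cap, no reduction.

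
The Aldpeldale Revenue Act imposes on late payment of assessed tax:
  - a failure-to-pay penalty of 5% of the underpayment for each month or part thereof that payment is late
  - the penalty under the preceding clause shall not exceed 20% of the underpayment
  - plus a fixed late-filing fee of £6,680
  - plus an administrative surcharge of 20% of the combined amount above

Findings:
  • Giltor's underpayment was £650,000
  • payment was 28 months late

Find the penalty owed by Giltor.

Accrued rate: 5% × 28 = 140%, capped at 20% → 20%
Failure-to-pay penalty: 20% of £650,000 = £130,000
Penalty before surcharge: £130,000 + £6,680 = £136,680
Administrative surcharge: 20% of £136,680 = £27,336
Total penalty: £136,680 + £27,336 = £164,016

£164,016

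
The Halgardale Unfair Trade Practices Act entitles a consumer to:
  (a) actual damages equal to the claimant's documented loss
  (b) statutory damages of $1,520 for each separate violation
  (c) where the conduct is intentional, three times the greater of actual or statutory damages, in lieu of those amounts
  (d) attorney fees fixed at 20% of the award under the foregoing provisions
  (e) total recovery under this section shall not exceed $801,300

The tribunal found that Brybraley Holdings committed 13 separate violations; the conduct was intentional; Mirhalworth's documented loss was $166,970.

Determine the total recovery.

Total recovery: $601,092

Statutory damages: 13 × $1,520 = $19,760
Greater of actual damages ($166,970) or statutory damages ($19,760): $166,970
Trebled: 3 × $166,970 = $500,910
Attorney fees: 20% of $500,910 = $100,182
Total before cap: $500,910 + $100,182 = $601,092
Cap at $801,300: $601,092 is within the cap, no reduction.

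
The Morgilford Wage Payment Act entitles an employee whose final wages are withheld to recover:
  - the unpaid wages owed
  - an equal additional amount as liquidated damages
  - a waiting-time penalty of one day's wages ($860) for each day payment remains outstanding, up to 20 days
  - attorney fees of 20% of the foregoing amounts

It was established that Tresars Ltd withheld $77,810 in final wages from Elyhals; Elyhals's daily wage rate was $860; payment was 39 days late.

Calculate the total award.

$207,384

Liquidated damages (equal amount): $77,810
Penalty days: min(39, 20) = 20
Waiting-time penalty: 20 × $860 = $17,200
Subtotal: $77,810 + $77,810 + $17,200 = $172,820
Attorney fees: 20% of $172,820 = $34,564
Total award: $172,820 + $34,564 = $207,384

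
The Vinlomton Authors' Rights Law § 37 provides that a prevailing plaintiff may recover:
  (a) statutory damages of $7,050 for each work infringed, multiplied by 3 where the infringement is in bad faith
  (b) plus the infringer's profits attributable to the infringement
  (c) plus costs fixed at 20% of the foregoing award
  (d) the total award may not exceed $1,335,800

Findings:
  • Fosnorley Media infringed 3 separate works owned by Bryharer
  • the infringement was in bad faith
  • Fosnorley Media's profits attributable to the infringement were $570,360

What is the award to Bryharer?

Statutory damages: 3 × $7,050 = $21,150
Trebled: 3 × $21,150 = $63,450
Combined award: $63,450 + $570,360 = $633,810
Costs: 20% of $633,810 = $126,762
Award plus costs: $633,810 + $126,762 = $760,572
Cap at $1,335,800: $760,572 is within the cap, no reduction.

Award: $760,572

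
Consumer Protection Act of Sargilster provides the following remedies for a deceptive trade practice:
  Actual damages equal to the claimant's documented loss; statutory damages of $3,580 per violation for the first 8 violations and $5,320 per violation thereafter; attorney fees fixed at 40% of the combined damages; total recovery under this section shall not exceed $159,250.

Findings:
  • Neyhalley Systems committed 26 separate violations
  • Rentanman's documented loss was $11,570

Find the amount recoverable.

First 8 violations: 8 × $3,580 = $28,640
Remaining violations: (26 − 8) × $5,320 = $95,760
Statutory damages: $28,640 + $95,760 = $124,400
Combined damages: $11,570 + $124,400 = $135,970
Attorney fees: 40% of $135,970 = $54,388
Total before cap: $135,970 + $54,388 = $190,358
Cap at $159,250: $190,358 exceeds the cap → $159,250

$159,250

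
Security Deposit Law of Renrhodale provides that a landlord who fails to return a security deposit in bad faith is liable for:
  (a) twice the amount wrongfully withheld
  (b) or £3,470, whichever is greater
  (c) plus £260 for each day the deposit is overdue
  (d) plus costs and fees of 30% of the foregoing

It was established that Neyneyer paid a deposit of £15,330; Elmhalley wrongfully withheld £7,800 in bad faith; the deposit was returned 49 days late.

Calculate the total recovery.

£36,842

Doubled: 2 × £7,800 = £15,600
Minimum £3,470: £15,600 meets the minimum, no increase.
Late-return penalty: 49 × £260 = £12,740
Damages plus late penalty: £15,600 + £12,740 = £28,340
Costs and fees: 30% of £28,340 = £8,502
Total recovery: £28,340 + £8,502 = £36,842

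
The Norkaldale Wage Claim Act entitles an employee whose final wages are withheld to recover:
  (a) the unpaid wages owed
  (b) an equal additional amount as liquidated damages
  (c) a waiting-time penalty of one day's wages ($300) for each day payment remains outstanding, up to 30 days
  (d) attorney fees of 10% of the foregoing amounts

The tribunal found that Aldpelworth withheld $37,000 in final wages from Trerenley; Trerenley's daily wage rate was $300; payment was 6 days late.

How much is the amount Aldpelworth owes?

Liquidated damages (equal amount): $37,000
Penalty days: min(6, 30) = 6
Waiting-time penalty: 6 × $300 = $1,800
Subtotal: $37,000 + $37,000 + $1,800 = $75,800
Attorney fees: 10% of $75,800 = $7,580
Total award: $75,800 + $7,580 = $83,380

$83,380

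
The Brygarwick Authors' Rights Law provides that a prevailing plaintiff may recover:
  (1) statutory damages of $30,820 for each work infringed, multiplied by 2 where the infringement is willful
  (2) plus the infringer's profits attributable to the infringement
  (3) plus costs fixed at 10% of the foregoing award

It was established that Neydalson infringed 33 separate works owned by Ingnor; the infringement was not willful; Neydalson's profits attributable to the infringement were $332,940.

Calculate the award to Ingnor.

Statutory damages: 33 × $30,820 = $1,017,060
Infringement not willful: no ×2 enhancement.
Combined award: $1,017,060 + $332,940 = $1,350,000
Costs: 10% of $1,350,000 = $135,000
Award plus costs: $1,350,000 + $135,000 = $1,485,000

$1,485,000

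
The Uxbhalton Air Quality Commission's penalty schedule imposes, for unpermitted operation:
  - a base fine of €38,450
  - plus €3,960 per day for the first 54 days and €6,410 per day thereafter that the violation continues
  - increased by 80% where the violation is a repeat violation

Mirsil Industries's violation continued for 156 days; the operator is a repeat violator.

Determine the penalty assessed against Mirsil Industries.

€1,630,998

First 54 days: 54 × €3,960 = €213,840
Remaining days: (156 − 54) × €6,410 = €653,820
Per-day component: €213,840 + €653,820 = €867,660
Base plus per-day: €38,450 + €867,660 = €906,110
Enhancement: 80% of €906,110 = €724,888
Enhanced fine: €906,110 + €724,888 = €1,630,998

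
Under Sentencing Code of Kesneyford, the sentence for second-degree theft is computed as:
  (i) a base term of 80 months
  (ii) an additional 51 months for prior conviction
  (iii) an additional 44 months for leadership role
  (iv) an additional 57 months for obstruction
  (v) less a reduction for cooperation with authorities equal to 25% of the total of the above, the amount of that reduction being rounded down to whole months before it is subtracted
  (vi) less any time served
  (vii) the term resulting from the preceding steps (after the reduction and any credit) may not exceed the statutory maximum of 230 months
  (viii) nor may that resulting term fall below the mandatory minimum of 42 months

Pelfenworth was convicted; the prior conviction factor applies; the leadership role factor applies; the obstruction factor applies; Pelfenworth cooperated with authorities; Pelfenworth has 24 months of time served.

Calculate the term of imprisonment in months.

Prior conviction enhancement: +51 months
Leadership role enhancement: +44 months
Obstruction enhancement: +57 months
Adjusted term: 80 months + 51 months + 44 months + 57 months = 232 months
Cooperation with authorities reduction: 25% of 232 months = 58 months (rounded down)
After reduction: 232 − 58 = 174 months
Less time served: 174 months − 24 months = 150 months
Cap at 230 months: 150 months is within the cap, no reduction.
Minimum 42 months: 150 months meets the minimum, no increase.

Sentence: 150 months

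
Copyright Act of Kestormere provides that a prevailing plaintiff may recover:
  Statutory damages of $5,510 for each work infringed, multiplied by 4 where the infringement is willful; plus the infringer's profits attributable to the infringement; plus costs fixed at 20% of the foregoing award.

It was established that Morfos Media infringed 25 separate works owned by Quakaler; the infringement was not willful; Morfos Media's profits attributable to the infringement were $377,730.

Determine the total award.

$618,576

Statutory damages: 25 × $5,510 = $137,750
Infringement not willful: no ×4 enhancement.
Combined award: $137,750 + $377,730 = $515,480
Costs: 20% of $515,480 = $103,096
Award plus costs: $515,480 + $103,096 = $618,576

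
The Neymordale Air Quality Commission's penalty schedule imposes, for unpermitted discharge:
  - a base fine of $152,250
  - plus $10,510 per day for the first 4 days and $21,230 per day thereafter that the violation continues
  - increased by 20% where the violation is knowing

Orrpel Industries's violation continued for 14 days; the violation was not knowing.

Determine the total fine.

$406,590

First 4 days: 4 × $10,510 = $42,040
Remaining days: (14 − 4) × $21,230 = $212,300
Per-day component: $42,040 + $212,300 = $254,340
Base plus per-day: $152,250 + $254,340 = $406,590
The violation was not knowing: no 20% increase.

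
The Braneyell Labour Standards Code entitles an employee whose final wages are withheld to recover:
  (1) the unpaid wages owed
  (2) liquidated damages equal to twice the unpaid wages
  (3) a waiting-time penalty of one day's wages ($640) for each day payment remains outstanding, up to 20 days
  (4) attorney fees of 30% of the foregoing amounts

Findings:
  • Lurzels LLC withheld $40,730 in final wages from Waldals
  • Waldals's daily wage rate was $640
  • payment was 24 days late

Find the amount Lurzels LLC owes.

Doubled: 2 × $40,730 = $81,460
Penalty days: min(24, 20) = 20
Waiting-time penalty: 20 × $640 = $12,800
Subtotal: $40,730 + $81,460 + $12,800 = $134,990
Attorney fees: 30% of $134,990 = $40,497
Total award: $134,990 + $40,497 = $175,487

$175,487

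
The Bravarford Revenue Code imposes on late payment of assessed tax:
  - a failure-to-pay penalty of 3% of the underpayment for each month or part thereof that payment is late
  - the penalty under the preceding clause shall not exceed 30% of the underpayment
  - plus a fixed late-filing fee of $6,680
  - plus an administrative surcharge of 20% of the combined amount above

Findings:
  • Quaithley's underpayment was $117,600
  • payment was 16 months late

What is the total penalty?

Accrued rate: 3% × 16 = 48%, capped at 30% → 30%
Failure-to-pay penalty: 30% of $117,600 = $35,280
Penalty before surcharge: $35,280 + $6,680 = $41,960
Administrative surcharge: 20% of $41,960 = $8,392
Total penalty: $41,960 + $8,392 = $50,352

$50,352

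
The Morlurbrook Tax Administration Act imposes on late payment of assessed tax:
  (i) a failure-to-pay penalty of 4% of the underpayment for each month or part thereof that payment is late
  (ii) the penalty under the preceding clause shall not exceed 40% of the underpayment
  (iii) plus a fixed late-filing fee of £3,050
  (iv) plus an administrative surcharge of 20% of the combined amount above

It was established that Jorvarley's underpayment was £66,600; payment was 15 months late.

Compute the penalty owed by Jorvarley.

Accrued rate: 4% × 15 = 60%, capped at 40% → 40%
Failure-to-pay penalty: 40% of £66,600 = £26,640
Penalty before surcharge: £26,640 + £3,050 = £29,690
Administrative surcharge: 20% of £29,690 = £5,938
Total penalty: £29,690 + £5,938 = £35,628

£35,628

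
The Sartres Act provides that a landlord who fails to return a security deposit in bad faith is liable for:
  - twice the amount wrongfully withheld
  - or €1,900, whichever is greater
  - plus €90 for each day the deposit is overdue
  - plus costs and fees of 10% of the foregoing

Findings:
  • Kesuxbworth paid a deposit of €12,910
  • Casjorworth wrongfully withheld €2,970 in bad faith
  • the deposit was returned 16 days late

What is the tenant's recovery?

Doubled: 2 × €2,970 = €5,940
Minimum €1,900: €5,940 meets the minimum, no increase.
Late-return penalty: 16 × €90 = €1,440
Damages plus late penalty: €5,940 + €1,440 = €7,380
Costs and fees: 10% of €7,380 = €738
Total recovery: €7,380 + €738 = €8,118

€8,118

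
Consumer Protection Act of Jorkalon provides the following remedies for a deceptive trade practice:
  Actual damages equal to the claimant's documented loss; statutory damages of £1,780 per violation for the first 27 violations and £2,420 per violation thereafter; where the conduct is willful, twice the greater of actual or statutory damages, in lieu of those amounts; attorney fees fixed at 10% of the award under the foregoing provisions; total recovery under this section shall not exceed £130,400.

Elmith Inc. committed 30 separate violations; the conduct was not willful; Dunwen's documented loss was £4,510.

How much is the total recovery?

First 27 violations: 27 × £1,780 = £48,060
Remaining violations: (30 − 27) × £2,420 = £7,260
Statutory damages: £48,060 + £7,260 = £55,320
Conduct not willful: the in-lieu enhancement does not apply.
Actual plus statutory damages: £4,510 + £55,320 = £59,830
Attorney fees: 10% of £59,830 = £5,983
Total before cap: £59,830 + £5,983 = £65,813
Cap at £130,400: £65,813 is within the cap, no reduction.

£65,813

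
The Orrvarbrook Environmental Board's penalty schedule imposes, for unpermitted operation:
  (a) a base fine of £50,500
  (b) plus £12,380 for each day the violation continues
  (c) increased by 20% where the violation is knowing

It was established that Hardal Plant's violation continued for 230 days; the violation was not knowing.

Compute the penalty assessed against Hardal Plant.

Per-day component: 230 × £12,380 = £2,847,400
Base plus per-day: £50,500 + £2,847,400 = £2,897,900
The violation was not knowing: no 20% increase.

£2,897,900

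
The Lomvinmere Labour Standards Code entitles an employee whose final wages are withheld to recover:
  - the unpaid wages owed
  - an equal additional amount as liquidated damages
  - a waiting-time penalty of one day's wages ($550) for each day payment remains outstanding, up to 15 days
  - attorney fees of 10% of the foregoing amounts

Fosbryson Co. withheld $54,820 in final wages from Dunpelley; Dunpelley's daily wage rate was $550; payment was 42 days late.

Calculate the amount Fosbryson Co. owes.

Liquidated damages (equal amount): $54,820
Penalty days: min(42, 15) = 15
Waiting-time penalty: 15 × $550 = $8,250
Subtotal: $54,820 + $54,820 + $8,250 = $117,890
Attorney fees: 10% of $117,890 = $11,789
Total award: $117,890 + $11,789 = $129,679

$129,679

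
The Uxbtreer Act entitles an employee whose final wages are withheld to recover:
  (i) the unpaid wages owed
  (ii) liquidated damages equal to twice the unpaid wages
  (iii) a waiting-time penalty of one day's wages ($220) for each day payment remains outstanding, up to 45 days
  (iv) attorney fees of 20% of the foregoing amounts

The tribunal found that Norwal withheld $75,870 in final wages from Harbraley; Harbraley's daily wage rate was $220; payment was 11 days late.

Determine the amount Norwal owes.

Total award: $276,036

Doubled: 2 × $75,870 = $151,740
Penalty days: min(11, 45) = 11
Waiting-time penalty: 11 × $220 = $2,420
Subtotal: $75,870 + $151,740 + $2,420 = $230,030
Attorney fees: 20% of $230,030 = $46,006
Total award: $230,030 + $46,006 = $276,036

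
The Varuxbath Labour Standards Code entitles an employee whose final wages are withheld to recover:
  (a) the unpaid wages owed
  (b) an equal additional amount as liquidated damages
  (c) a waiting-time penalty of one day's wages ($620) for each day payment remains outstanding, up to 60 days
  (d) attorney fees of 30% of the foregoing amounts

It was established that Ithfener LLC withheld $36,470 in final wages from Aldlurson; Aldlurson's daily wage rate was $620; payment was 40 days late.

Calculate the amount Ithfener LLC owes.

Liquidated damages (equal amount): $36,470
Penalty days: min(40, 60) = 40
Waiting-time penalty: 40 × $620 = $24,800
Subtotal: $36,470 + $36,470 + $24,800 = $97,740
Attorney fees: 30% of $97,740 = $29,322
Total award: $97,740 + $29,322 = $127,062

$127,062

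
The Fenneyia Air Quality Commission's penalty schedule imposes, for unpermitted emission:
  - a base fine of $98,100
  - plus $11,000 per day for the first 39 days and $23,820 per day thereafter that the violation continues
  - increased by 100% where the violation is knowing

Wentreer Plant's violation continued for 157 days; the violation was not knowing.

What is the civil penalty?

First 39 days: 39 × $11,000 = $429,000
Remaining days: (157 − 39) × $23,820 = $2,810,760
Per-day component: $429,000 + $2,810,760 = $3,239,760
Base plus per-day: $98,100 + $3,239,760 = $3,337,860
The violation was not knowing: no 100% increase.

$3,337,860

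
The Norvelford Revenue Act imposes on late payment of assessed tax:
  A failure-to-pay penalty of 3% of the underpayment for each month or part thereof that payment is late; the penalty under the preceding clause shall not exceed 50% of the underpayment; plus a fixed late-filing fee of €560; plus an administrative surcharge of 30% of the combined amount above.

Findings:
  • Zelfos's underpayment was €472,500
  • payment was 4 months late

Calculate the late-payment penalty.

Penalty: €74,438

Accrued rate: 3% × 4 = 12%, capped at 50% → 12%
Failure-to-pay penalty: 12% of €472,500 = €56,700
Penalty before surcharge: €56,700 + €560 = €57,260
Administrative surcharge: 30% of €57,260 = €17,178
Total penalty: €57,260 + €17,178 = €74,438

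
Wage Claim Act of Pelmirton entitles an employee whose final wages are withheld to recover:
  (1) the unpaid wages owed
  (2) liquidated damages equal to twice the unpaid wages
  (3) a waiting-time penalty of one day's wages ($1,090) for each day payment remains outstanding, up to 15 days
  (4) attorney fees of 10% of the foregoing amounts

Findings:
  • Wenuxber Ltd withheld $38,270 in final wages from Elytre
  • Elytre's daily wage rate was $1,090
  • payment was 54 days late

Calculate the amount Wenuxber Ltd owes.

Doubled: 2 × $38,270 = $76,540
Penalty days: min(54, 15) = 15
Waiting-time penalty: 15 × $1,090 = $16,350
Subtotal: $38,270 + $76,540 + $16,350 = $131,160
Attorney fees: 10% of $131,160 = $13,116
Total award: $131,160 + $13,116 = $144,276

$144,276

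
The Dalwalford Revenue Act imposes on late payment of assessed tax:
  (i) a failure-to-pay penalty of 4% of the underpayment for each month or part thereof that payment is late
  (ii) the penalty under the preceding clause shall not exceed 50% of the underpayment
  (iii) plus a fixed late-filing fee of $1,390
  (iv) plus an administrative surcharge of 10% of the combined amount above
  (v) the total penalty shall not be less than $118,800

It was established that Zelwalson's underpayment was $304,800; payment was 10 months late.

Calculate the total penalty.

$135,641

Accrued rate: 4% × 10 = 40%, capped at 50% → 40%
Failure-to-pay penalty: 40% of $304,800 = $121,920
Penalty before surcharge: $121,920 + $1,390 = $123,310
Administrative surcharge: 10% of $123,310 = $12,331
Total penalty: $123,310 + $12,331 = $135,641
Minimum $118,800: $135,641 meets the minimum, no increase.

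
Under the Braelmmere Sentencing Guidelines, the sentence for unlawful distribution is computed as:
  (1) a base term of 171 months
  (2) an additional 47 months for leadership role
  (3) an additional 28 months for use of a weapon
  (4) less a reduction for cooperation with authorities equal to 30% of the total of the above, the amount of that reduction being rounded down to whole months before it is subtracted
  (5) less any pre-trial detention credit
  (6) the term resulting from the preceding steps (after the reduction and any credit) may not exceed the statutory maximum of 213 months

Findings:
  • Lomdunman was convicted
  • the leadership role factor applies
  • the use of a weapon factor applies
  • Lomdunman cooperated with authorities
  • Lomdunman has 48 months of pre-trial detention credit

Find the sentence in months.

Leadership role enhancement: +47 months
Use of a weapon enhancement: +28 months
Adjusted term: 171 months + 47 months + 28 months = 246 months
Cooperation with authorities reduction: 30% of 246 months = 73 months (rounded down)
After reduction: 246 − 73 = 173 months
Less pre-trial detention credit: 173 months − 48 months = 125 months
Cap at 213 months: 125 months is within the cap, no reduction.

125 months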